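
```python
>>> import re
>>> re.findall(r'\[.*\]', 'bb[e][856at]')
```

Walking the string: at [2:12] → '[e][856at]'.
Since nothing is captured, `findall` lists the 1 matched substring directly.

['[e][856at]']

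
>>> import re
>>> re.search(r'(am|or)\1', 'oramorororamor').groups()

The match spans [4:8] → 'oror'.
Captured: group 1 = 'or'.

('or',)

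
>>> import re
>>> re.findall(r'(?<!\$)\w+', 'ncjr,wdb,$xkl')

['ncjr', 'wdb', 'kl']

`(?!…)`/`(?<!…)` only lets a position through if the neighbouring text does NOT match; no characters are consumed.
No capturing groups, so `findall` returns the 3 full match strings.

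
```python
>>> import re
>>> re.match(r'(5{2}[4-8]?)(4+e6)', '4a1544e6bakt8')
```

None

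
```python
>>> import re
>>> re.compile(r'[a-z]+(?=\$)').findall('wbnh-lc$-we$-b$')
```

Lookahead/lookbehind check context without consuming it, so the matched span excludes the asserted characters.
Matches: at [5:7] → 'lc'; at [9:11] → 'we'; at [13:14] → 'b'.
No capturing groups, so `findall` returns the 3 full match strings.

['lc', 'we', 'b']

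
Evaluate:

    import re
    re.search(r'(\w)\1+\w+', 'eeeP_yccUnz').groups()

('e',)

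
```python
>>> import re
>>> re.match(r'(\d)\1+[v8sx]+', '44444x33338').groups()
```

After group 1 captures some text, `\1` only succeeds where that same text appears again.
`re.match` won't scan ahead — the pattern has to work from the very first character.
The match spans [0:6] → '44444x'.
Captured: group 1 = '4'.

('4',)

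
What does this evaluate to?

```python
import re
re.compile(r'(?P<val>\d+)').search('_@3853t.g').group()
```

'3853'

The pattern matches one or more of a digit (captured as 'val').
`re.search` scans for the first position where the pattern succeeds.
The match spans [2:6] → '3853'.
Captured: group 1 = '3853'.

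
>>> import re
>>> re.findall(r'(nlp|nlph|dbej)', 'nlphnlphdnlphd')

['nlp', 'nlp', 'nlp']

Alternation isn't longest-match — the leftmost alternative that fits at this position is chosen.
With a single group, `findall` returns only what that group captured — 3 items.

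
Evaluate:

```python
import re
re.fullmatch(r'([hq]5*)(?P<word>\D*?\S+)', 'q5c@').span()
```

(0, 4)

This matches one of [hq], then zero or more of the literal '5' (captured); then zero or more of a non-digit (lazy), then one or more of a non-whitespace character (captured as 'word').
`fullmatch` succeeds only if the pattern covers the string from start to end.
The match spans [0:4] → 'q5c@'.
Captured: group 1 = 'q5', group 2 = 'c@'.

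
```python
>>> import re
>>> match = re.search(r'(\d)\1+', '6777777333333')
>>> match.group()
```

`\1` is not a pattern — it's the concrete string captured by group 1, re-applied verbatim.
The match spans [1:7] → '777777'.

'777777'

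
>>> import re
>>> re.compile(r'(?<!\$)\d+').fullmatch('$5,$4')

None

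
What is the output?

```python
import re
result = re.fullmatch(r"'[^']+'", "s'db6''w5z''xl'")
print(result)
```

For `fullmatch`, every character of the input must be accounted for by the pattern.
Here the pattern can't cover the whole string, so the call returns None.

None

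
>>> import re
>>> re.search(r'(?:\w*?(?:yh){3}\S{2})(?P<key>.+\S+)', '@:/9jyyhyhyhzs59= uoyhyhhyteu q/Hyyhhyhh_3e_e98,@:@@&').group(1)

'59= uoyhyhhyteu q/Hyyhhyhh_3e_e98,@:@@&'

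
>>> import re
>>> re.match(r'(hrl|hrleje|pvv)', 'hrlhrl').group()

'hrl'

`re.match` won't scan ahead — the pattern has to work from the very first character.
The match spans [0:3] → 'hrl'.
Captured: group 1 = 'hrl'.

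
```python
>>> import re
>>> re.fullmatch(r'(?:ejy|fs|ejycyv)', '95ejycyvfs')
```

`fullmatch` succeeds only if the pattern covers the string from start to end.
Here there's no way to consume every character, so the call returns None.

None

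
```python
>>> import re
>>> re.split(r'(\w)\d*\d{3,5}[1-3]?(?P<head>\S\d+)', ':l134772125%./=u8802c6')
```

[':', 'l', '25', '%./=', 'u', 'c6', '']

Pattern: a word character (captured); then zero or more of a digit, then 3 to 5 of a digit, then optionally a character in [1-3]; then a non-whitespace character, then one or more of a digit (captured as 'head').
Matches to split on: at [1:11] → 'l134772125'; at [15:22] → 'u8802c6'.
With a capturing group present, the delimiter's captured portion is kept in the result list.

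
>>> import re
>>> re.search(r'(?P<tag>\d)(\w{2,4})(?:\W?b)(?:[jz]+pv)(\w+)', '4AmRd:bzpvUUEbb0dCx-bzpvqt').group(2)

'AmRd'

The match spans [0:19] → '4AmRd:bzpvUUEbb0dCx'.
Captured: group 1 = '4', group 2 = 'AmRd', group 3 = 'UUEbb0dCx'.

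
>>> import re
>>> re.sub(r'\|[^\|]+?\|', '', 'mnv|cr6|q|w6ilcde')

`sub` substitutes '' at each match site.

'mnvq|w6ilcde'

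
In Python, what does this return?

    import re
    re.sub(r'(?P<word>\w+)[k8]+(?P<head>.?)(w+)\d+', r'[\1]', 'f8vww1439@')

'[f]@'

The pattern matches one or more of a word character (captured as 'word'); then one or more of one of [k8]; then optionally any character (captured as 'head'); then one or more of a literal 'w' (captured); then one or more of a digit.
Matches: at [0:9] → 'f8vww1439'.
Each match is replaced using the text its own group 1 captured.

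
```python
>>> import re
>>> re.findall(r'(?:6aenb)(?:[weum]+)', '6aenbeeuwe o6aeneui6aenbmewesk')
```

With no groups in the pattern, `findall` gives back each whole match — 2 here.

['6aenbeeuwe', '6aenbmewe']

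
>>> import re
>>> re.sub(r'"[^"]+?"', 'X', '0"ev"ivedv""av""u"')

'0Xivedv"XX'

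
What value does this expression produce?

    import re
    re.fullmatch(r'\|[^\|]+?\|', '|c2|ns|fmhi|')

None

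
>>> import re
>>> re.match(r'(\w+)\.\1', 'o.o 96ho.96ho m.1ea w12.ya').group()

'o.o'

`re.match` only tries the pattern at the start of the string.
The match spans [0:3] → 'o.o'.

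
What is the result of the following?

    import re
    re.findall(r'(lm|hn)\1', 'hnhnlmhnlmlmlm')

`\1` has to match the exact text group 1 already captured.
Scanning left to right: at [0:4] match 'hnhn', group 1 = 'hn'; at [8:12] match 'lmlm', group 1 = 'lm'.
Because there's exactly one group, `findall` drops the full match and keeps group 1 from each hit.

['hn', 'lm']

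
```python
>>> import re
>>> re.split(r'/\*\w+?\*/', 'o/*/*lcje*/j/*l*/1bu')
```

['o/*', 'j', '1bu']

Matches to split on: at [3:11] → '/*lcje*/'; at [12:17] → '/*l*/'.
Splitting on the pattern gives 3 pieces.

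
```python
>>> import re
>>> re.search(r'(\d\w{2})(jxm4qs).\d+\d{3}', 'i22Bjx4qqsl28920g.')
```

None

This matches a digit, then exactly 2 of a word character (captured); then the literal 'jxm', then the literal '4q', then the literal 's' (captured); then any character, then one or more of a digit, then exactly 3 of a digit.
Unlike `match`, `search` isn't anchored — it looks for the pattern anywhere in the string.
Here the pattern never matches, so the call returns None.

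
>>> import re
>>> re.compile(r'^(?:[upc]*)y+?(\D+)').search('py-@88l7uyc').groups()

The pattern matches anchored at the start of the string; then zero or more of one of [upc] (non-capturing group); then one or more of a literal 'y' (lazy); then one or more of a non-digit (captured).
`re.search` scans for the first position where the pattern succeeds.
The match spans [0:4] → 'py-@'.
Captured: group 1 = '-@'.

('-@',)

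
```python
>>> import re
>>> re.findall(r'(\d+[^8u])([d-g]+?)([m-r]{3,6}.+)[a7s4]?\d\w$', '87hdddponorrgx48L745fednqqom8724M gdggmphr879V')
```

[('87h', 'ddd', 'ponorrgx48L745fednqqom8724M gdggmphr87')]

Pattern: one or more of a digit, then any character except [8u] (captured); then one or more of a character in [d-g] (lazy) (captured); then 3 to 6 of a character in [m-r], then one or more of any character (captured); then optionally one of [a7s4], then a digit; then a word character; then anchored at the end.
Matches: at [0:46] match '87hdddponorrgx48L745fednqqom8724M gdggmphr879V', groups = ('87h', 'ddd', 'ponorrgx48L745fednqqom8724M gdggmphr87').
With 3 capturing groups, `findall` returns a 3-tuple per match.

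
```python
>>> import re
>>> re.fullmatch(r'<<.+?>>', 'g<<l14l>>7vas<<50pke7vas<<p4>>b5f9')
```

`fullmatch` succeeds only if the pattern covers the string from start to end.
Here there's no way to consume every character, so the call returns None.

None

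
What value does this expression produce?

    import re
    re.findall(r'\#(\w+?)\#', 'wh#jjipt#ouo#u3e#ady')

Walking the string: at [2:9] match '#jjipt#', group 1 = 'jjipt'; at [12:17] match '#u3e#', group 1 = 'u3e'.
`findall` collects group 1 from each match (2 total).

['jjipt', 'u3e']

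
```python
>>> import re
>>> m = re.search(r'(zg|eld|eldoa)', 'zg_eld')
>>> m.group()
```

'zg'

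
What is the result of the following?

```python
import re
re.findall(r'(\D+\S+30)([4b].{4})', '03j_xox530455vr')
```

[('j_xox530', '455vr')]

This matches one or more of a non-digit, then one or more of a non-whitespace character, then the literal '30' (captured); then one of [4b], then exactly 4 of any character (captured).
Matches: at [2:15] match 'j_xox530455vr', groups = ('j_xox530', '455vr').
`findall` packs the 2 group values into a tuple for every match.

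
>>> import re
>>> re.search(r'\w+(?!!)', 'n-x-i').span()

Because the assertion is negative and zero-width, positions next to the forbidden text are skipped.
The match spans [0:1] → 'n'.

(0, 1)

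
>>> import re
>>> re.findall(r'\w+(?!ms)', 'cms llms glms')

The negative lookahead/lookbehind blocks any match where the forbidden context is present.
Scanning left to right: at [0:3] → 'cms'; at [4:8] → 'llms'; at [9:13] → 'glms'.
Since nothing is captured, `findall` lists the 3 matched substrings directly.

['cms', 'llms', 'glms']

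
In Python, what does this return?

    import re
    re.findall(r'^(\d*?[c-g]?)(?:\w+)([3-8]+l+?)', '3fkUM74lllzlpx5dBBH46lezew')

A `+?`/`*?`/`{m,n}?` starts at its minimum and grows only as far as needed for what follows to match.
2 groups means the one result is a tuple of 2 captured strings — 1 here.

[('', '6l')]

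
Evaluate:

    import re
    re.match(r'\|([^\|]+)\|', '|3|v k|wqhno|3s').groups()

The match spans [0:3] → '|3|'.
Captured: group 1 = '3'.

('3',)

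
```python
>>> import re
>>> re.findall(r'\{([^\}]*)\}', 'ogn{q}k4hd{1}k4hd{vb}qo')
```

Walking the string: at [3:6] match '{q}', group 1 = 'q'; at [10:13] match '{1}', group 1 = '1'; at [17:21] match '{vb}', group 1 = 'vb'.
Because there's exactly one group, `findall` drops the full match and keeps group 1 from each hit.

['q', '1', 'vb']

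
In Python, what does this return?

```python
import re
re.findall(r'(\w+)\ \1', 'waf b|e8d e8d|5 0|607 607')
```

The backreference `\1` re-matches whatever the first group consumed, character for character.
Walking the string: at [6:13] match 'e8d e8d', group 1 = 'e8d'; at [18:25] match '607 607', group 1 = '607'.
`findall` collects group 1 from each match (2 total).

['e8d', '607']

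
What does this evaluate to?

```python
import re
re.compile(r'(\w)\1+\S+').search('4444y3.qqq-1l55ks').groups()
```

The match spans [0:17] → '4444y3.qqq-1l55ks'.
Captured: group 1 = '4'.

('4',)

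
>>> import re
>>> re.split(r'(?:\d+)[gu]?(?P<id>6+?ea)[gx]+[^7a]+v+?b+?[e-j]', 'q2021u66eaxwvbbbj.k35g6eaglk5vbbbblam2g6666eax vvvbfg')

['q', '66ea', '.k35g6eaglk5vbbbblam', '6666ea', 'g']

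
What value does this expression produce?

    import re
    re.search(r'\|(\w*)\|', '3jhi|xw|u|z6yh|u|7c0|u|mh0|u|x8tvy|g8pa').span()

(4, 8)

The match spans [4:8] → '|xw|'.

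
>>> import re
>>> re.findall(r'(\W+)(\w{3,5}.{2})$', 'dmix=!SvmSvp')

[('=!', 'SvmSvp')]

The pattern matches one or more of a non-word character (captured); then 3 to 5 of a word character, then exactly 2 of any character (captured); then anchored at the end.
`findall` packs the 2 group values into a tuple for every match.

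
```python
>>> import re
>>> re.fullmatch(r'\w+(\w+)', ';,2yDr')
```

This matches one or more of a word character; then one or more of a word character (captured).
For `fullmatch`, every character of the input must be accounted for by the pattern.
Here the pattern can't cover the whole string, so the call returns None.

None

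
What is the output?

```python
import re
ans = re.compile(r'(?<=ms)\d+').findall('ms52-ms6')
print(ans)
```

['52', '6']

Because the assertion is zero-width, the text it checks is not consumed and won't appear in the result.
Walking the string: at [2:4] → '52'; at [7:8] → '6'.
Since nothing is captured, `findall` lists the 2 matched substrings directly.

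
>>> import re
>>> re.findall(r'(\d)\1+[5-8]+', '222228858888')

['2']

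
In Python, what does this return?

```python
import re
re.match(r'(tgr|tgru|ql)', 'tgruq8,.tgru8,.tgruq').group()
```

'tgr'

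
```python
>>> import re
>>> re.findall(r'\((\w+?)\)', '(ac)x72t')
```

['ac']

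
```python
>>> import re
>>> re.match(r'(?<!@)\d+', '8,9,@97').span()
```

`(?!…)`/`(?<!…)` only lets a position through if the neighbouring text does NOT match; no characters are consumed.
`re.match` only tries the pattern at the start of the string.
The match spans [0:1] → '8'.

(0, 1)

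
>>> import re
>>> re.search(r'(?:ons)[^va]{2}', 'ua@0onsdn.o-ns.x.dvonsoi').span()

This matches a literal 'o', then the literal 'ns' (non-capturing group); then exactly 2 of any character except [va].
The match spans [4:9] → 'onsdn'.

(4, 9)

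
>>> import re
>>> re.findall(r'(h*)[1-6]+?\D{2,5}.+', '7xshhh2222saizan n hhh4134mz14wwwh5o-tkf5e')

['hhh']

The pattern matches zero or more of a literal 'h' (captured); then one or more of a character in [1-6] (lazy), then 2 to 5 of a non-digit, then one or more of any character.
Walking the string: at [3:42] match 'hhh2222saizan n hhh4134mz14wwwh5o-tkf5e', group 1 = 'hhh'.
One capturing group, so `findall` returns just the captured substring from the one match — 1 in all.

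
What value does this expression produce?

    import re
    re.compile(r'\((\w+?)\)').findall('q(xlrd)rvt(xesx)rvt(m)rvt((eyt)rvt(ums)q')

`findall` collects group 1 from each match (5 total).

['xlrd', 'xesx', 'm', 'eyt', 'ums']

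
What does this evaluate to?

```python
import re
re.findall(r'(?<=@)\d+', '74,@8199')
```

['8199']

The positive lookaround only admits positions where the adjacent text matches; those characters stay outside the span.
Since nothing is captured, `findall` lists the 1 matched substring directly.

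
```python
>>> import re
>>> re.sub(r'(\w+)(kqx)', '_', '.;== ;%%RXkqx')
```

'.;== ;%%_'

Pattern: one or more of a word character (captured); then the literal 'kq', then the literal 'x' (captured).
Matches: at [8:13] → 'RXkqx'.
Each match is replaced by '_'.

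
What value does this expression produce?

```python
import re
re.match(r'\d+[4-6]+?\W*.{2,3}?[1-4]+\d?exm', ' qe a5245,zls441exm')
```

None

`re.match` only tries the pattern at the start of the string.
Here position 0 doesn't satisfy it, so the call returns None.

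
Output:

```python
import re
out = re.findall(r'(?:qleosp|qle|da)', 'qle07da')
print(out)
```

['qle', 'da']

Walking the string: at [0:3] → 'qle'; at [5:7] → 'da'.
Since nothing is captured, `findall` lists the 2 matched substrings directly.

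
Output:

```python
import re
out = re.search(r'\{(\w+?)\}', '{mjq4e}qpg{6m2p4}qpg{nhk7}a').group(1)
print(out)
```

mjq4e

Unlike `match`, `search` isn't anchored — it looks for the pattern anywhere in the string.
The match spans [0:7] → '{mjq4e}'.
Captured: group 1 = 'mjq4e'.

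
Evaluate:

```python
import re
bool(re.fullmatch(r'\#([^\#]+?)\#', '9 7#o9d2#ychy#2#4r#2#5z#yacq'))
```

False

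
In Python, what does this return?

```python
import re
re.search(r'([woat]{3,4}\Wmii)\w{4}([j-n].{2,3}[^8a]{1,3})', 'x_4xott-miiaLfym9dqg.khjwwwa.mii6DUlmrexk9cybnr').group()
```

The pattern matches 3 to 4 of one of [woat], then a non-word character, then the literal 'mii' (captured); then exactly 4 of a word character; then a character in [j-n], then 2 to 3 of any character, then 1 to 3 of any character except [8a] (captured).
Unlike `match`, `search` isn't anchored — it looks for the pattern anywhere in the string.
The match spans [4:22] → 'ott-miiaLfym9dqg.k'.
Captured: group 1 = 'ott-mii', group 2 = 'm9dqg.k'.

'ott-miiaLfym9dqg.k'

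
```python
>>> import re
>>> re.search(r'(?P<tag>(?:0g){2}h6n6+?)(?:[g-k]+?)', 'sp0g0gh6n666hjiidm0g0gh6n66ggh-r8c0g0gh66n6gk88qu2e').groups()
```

('0g0gh6n666',)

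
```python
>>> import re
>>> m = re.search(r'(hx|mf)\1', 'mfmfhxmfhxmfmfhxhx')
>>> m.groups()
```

('mf',)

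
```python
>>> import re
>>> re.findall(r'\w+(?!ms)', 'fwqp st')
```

['fwqp', 'st']

`(?!…)`/`(?<!…)` only lets a position through if the neighbouring text does NOT match; no characters are consumed.
Matches: at [0:4] → 'fwqp'; at [5:7] → 'st'.
With no groups in the pattern, `findall` gives back each whole match — 2 here.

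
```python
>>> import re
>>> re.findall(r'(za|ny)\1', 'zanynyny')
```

`\1` has to match the exact text group 1 already captured.
Walking the string: at [2:6] match 'nyny', group 1 = 'ny'.
With a single group, `findall` returns only what that group captured — 1 item.

['ny']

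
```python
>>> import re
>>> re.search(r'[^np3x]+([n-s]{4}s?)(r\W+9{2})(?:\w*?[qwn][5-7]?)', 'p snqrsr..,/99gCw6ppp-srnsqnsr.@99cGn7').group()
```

' snqrsr..,/99gCw6'

The pattern matches one or more of any character except [np3x]; then exactly 4 of a character in [n-s], then optionally the literal 's' (captured); then the literal 'r', then one or more of a non-word character, then exactly 2 of a literal '9' (captured); then zero or more of a word character (lazy), then one of [qwn], then optionally a character in [5-7] (non-capturing group).
`search` walks the string left to right and returns the first match it finds.
The match spans [1:18] → ' snqrsr..,/99gCw6'.
Captured: group 1 = 'nqrs', group 2 = 'r..,/99'.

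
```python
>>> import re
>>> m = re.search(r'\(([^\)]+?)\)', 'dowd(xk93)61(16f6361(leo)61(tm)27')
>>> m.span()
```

(4, 10)

Unlike `match`, `search` isn't anchored — it looks for the pattern anywhere in the string.
The match spans [4:10] → '(xk93)'.
Captured: group 1 = 'xk93'.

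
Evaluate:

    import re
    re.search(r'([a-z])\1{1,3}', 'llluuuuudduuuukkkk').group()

`\1` is not a pattern — it's the concrete string captured by group 1, re-applied verbatim.
`search` walks the string left to right and returns the first match it finds.
The match spans [0:3] → 'lll'.
Captured: group 1 = 'l'.

'lll'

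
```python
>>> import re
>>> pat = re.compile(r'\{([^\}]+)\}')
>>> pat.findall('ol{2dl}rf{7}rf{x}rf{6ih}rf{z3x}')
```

With a single group, `findall` returns only what that group captured — 5 items.

['2dl', '7', 'x', '6ih', 'z3x']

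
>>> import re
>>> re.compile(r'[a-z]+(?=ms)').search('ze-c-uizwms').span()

The lookaround is zero-width — it requires the adjacent text to match without consuming it, so the asserted text isn't part of the match.
Unlike `match`, `search` isn't anchored — it looks for the pattern anywhere in the string.
The match spans [5:9] → 'uizw'.

(5, 9)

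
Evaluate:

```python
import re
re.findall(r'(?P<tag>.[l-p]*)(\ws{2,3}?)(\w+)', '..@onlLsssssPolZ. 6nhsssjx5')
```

[('@onl', 'Lss', 'sssPolZ'), ('6n', 'hss', 'sjx5')]

This matches any character, then zero or more of a character in [l-p] (captured as 'tag'); then a word character, then 2 to 3 of a literal 's' (lazy) (captured); then one or more of a word character (captured).
A `+?`/`*?`/`{m,n}?` starts at its minimum and grows only as far as needed for what follows to match.
Matches: at [2:16] match '@onlLsssssPolZ', groups = ('@onl', 'Lss', 'sssPolZ'); at [18:27] match '6nhsssjx5', groups = ('6n', 'hss', 'sjx5').
`findall` packs the 3 group values into a tuple for every match.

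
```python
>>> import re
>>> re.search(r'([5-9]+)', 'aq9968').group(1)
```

'9968'

The match spans [2:6] → '9968'.
Captured: group 1 = '9968'.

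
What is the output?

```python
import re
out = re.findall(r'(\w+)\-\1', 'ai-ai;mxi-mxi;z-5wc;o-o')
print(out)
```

['ai', 'mxi', 'o']

A backreference is literal: `\1` must see the identical characters the first group matched.
Matches: at [0:5] match 'ai-ai', group 1 = 'ai'; at [6:13] match 'mxi-mxi', group 1 = 'mxi'; at [20:23] match 'o-o', group 1 = 'o'.
`findall` collects group 1 from each match (3 total).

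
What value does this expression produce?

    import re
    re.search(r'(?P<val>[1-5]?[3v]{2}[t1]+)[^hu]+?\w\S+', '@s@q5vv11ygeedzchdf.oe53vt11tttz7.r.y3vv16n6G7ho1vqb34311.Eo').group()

'5vv11ygeedzchdf.oe53vt11tttz7.r.y3vv16n6G7ho1vqb34311.Eo'

The match spans [4:60] → '5vv11ygeedzchdf.oe53vt11tttz7.r.y3vv16n6G7ho1vqb34311.Eo'.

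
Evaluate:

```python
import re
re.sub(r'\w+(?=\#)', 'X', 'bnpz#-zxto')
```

'X#-zxto'

Lookahead/lookbehind check context without consuming it, so the matched span excludes the asserted characters.
Matches: at [0:4] → 'bnpz'.
`sub` substitutes 'X' at each match site.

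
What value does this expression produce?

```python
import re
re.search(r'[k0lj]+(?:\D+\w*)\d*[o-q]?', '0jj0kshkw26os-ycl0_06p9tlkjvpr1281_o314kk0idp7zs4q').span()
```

(0, 13)

The pattern matches one or more of one of [k0lj]; then one or more of a non-digit, then zero or more of a word character (non-capturing group); then zero or more of a digit, then optionally a character in [o-q].
The match spans [0:13] → '0jj0kshkw26os'.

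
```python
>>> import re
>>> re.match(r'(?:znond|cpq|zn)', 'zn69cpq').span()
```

With `match`, the pattern is implicitly anchored at the beginning.
The match spans [0:2] → 'zn'.

(0, 2)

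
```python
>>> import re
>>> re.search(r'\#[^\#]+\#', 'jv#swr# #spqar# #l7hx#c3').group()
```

'#swr#'

`search` walks the string left to right and returns the first match it finds.
The match spans [2:7] → '#swr#'.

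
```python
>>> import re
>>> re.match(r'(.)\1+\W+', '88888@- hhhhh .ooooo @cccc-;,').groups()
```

('8',)

The match spans [0:8] → '88888@- '.
Captured: group 1 = '8'.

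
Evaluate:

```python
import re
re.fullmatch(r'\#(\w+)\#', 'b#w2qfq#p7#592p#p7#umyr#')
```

For `fullmatch`, every character of the input must be accounted for by the pattern.
Here the pattern can't cover the whole string, so the call returns None.

None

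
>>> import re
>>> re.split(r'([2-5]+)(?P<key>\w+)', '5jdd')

Pattern: one or more of a character in [2-5] (captured); then one or more of a word character (captured as 'key').
Matches to split on: at [0:4] → '5jdd'.
With a capturing group present, the delimiter's captured portion is kept in the result list.

['', '5', 'jdd', '']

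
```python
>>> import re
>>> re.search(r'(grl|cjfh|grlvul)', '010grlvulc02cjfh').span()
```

(3, 6)

Alternation isn't longest-match — the leftmost alternative that fits at this position is chosen.
`search` walks the string left to right and returns the first match it finds.
The match spans [3:6] → 'grl'.
Captured: group 1 = 'grl'.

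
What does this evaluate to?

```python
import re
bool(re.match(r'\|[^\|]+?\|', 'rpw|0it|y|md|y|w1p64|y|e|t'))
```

False

`re.match` won't scan ahead — the pattern has to work from the very first character.
Here the pattern fails at index 0, so the call returns None, and `bool(None)` is False.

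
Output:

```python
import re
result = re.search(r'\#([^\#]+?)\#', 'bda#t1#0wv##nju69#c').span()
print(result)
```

`search` walks the string left to right and returns the first match it finds.
The match spans [3:7] → '#t1#'.
Captured: group 1 = 't1'.

(3, 7)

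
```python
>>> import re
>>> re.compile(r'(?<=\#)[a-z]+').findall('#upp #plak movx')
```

The lookaround is zero-width — it requires the adjacent text to match without consuming it, so the asserted text isn't part of the match.
Scanning left to right: at [1:4] → 'upp'; at [6:10] → 'plak'.
Since nothing is captured, `findall` lists the 2 matched substrings directly.

['upp', 'plak']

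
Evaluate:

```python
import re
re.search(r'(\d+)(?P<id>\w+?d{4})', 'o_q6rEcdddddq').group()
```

'6rEcdddd'

Pattern: one or more of a digit (captured); then one or more of a word character (lazy), then exactly 4 of the literal 'd' (captured as 'id').
`re.search` tries every starting position until one works.
The match spans [3:11] → '6rEcdddd'.
Captured: group 1 = '6', group 2 = 'rEcdddd'.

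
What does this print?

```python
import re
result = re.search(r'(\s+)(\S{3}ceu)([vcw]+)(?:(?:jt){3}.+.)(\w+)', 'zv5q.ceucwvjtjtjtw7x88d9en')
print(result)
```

None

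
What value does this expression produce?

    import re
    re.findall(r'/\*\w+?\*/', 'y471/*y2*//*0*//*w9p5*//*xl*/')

['/*y2*/', '/*0*/', '/*w9p5*/', '/*xl*/']

`findall` yields the raw match text (4 of them) because the pattern has no groups.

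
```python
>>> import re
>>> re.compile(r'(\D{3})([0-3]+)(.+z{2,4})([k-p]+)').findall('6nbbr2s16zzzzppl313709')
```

[('bbr', '2', 's16zzzz', 'ppl')]

The pattern matches exactly 3 of a non-digit (captured); then one or more of a character in [0-3] (captured); then one or more of any character, then 2 to 4 of a literal 'z' (captured); then one or more of a character in [k-p] (captured).
Walking the string: at [2:16] match 'bbr2s16zzzzppl', groups = ('bbr', '2', 's16zzzz', 'ppl').
4 groups means the one result is a tuple of 4 captured strings — 1 here.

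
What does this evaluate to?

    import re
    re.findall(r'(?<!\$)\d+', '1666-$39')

['1666', '9']

The negative lookahead/lookbehind blocks any match where the forbidden context is present.
Walking the string: at [0:4] → '1666'; at [7:8] → '9'.
Since nothing is captured, `findall` lists the 2 matched substrings directly.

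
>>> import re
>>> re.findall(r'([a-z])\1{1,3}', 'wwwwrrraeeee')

`\1` is not a pattern — it's the concrete string captured by group 1, re-applied verbatim.
One capturing group, so `findall` returns just the captured substring from each match — 3 in all.

['w', 'r', 'e']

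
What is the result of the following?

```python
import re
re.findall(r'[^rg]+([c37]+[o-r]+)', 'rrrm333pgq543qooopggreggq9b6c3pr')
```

['3p', '3qooop', '3pr']

The pattern matches one or more of any character except [rg]; then one or more of one of [c37], then one or more of a character in [o-r] (captured).
Walking the string: at [3:8] match 'm333p', group 1 = '3p'; at [9:18] match 'q543qooop', group 1 = '3qooop'; at [24:32] match 'q9b6c3pr', group 1 = '3pr'.
With a single group, `findall` returns only what that group captured — 3 items.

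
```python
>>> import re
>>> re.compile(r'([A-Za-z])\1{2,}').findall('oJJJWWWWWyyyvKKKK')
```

['J', 'W', 'y', 'K']

The backreference `\1` re-matches whatever the first group consumed, character for character.
Matches: at [1:4] match 'JJJ', group 1 = 'J'; at [4:9] match 'WWWWW', group 1 = 'W'; at [9:12] match 'yyy', group 1 = 'y'; at [13:17] match 'KKKK', group 1 = 'K'.
One capturing group, so `findall` returns just the captured substring from each match — 4 in all.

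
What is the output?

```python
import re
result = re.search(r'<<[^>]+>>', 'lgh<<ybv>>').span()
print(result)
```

`re.search` scans for the first position where the pattern succeeds.
The match spans [3:10] → '<<ybv>>'.

(3, 10)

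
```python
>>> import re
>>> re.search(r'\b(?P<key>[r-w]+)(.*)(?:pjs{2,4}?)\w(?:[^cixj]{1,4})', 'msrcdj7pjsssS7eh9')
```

None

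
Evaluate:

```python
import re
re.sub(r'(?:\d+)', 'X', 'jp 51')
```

The pattern matches one or more of a digit (non-capturing group).
Matches: at [3:5] → '51'.
Each match is replaced by 'X'.

'jp X'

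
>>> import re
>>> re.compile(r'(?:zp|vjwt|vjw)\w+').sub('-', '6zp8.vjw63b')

Matches: at [1:4] → 'zp8'; at [5:11] → 'vjw63b'.
Each match is replaced by '-'.

'6-.-'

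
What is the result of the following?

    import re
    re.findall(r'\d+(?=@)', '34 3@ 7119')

['3']

The positive lookaround only admits positions where the adjacent text matches; those characters stay outside the span.
Walking the string: at [3:4] → '3'.
With no groups in the pattern, `findall` gives back each whole match — 1 here.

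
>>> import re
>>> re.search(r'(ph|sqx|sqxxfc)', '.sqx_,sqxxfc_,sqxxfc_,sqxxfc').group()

'sqx'

`search` walks the string left to right and returns the first match it finds.
The match spans [1:4] → 'sqx'.
Captured: group 1 = 'sqx'.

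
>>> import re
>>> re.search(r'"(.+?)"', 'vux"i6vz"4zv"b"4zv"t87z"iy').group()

'"i6vz"'

A `+?`/`*?`/`{m,n}?` starts at its minimum and grows only as far as needed for what follows to match.
`re.search` tries every starting position until one works.
The match spans [3:9] → '"i6vz"'.
Captured: group 1 = 'i6vz'.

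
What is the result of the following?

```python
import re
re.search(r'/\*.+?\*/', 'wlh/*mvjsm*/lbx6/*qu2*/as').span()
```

With the lazy modifier that quantifier settles for the fewest repetitions that let the rest of the pattern succeed (the atoms after it are unaffected and can still be greedy).
The match spans [3:12] → '/*mvjsm*/'.

(3, 12)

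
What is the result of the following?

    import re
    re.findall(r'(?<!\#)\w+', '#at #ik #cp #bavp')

['t', 'k', 'p', 'avp']

The negative lookaround is zero-width — it rules out positions where the adjacent text would match, without consuming anything.
No capturing groups, so `findall` returns the 4 full match strings.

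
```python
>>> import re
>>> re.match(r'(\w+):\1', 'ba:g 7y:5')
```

None

After group 1 captures some text, `\1` only succeeds where that same text appears again.
`re.match` won't scan ahead — the pattern has to work from the very first character.
Here position 0 doesn't satisfy it, so the call returns None.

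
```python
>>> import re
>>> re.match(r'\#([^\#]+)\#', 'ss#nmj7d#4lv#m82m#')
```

`match` is anchored at position 0; if the pattern doesn't fit there, it returns None.
Here the string doesn't start with a match, so the call returns None.

None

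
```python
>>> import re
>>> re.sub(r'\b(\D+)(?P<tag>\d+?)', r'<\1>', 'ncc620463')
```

'<ncc>20463'

This matches a word boundary (`\b`, zero-width); then one or more of a non-digit (captured); then one or more of a digit (lazy) (captured as 'tag').
Matches: at [0:4] → 'ncc6'.
Each match is replaced using the text its own group 1 captured.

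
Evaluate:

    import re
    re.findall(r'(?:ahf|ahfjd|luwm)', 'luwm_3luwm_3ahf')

['luwm', 'luwm', 'ahf']

Scanning left to right: at [0:4] → 'luwm'; at [6:10] → 'luwm'; at [12:15] → 'ahf'.
No capturing groups, so `findall` returns the 3 full match strings.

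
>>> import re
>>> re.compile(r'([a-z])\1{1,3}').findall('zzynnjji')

['z', 'n', 'j']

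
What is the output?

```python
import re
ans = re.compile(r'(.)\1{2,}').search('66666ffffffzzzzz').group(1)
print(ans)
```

6

`\1` is not a pattern — it's the concrete string captured by group 1, re-applied verbatim.
`re.search` scans for the first position where the pattern succeeds.
The match spans [0:5] → '66666'.
Captured: group 1 = '6'.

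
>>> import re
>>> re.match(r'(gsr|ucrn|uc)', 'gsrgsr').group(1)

'gsr'

`re.match` only tries the pattern at the start of the string.
The match spans [0:3] → 'gsr'.
Captured: group 1 = 'gsr'.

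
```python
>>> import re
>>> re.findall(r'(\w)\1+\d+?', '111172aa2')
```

['1', 'a']

After group 1 captures some text, `\1` only succeeds where that same text appears again.
Because there's exactly one group, `findall` drops the full match and keeps group 1 from each hit.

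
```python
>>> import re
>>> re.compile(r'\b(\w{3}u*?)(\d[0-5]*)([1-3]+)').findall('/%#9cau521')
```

[('9cau', '52', '1')]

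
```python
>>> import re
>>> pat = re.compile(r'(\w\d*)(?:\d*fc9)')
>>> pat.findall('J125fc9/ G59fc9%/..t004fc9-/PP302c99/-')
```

['J125', 'G59', 't004']

This matches a word character, then zero or more of a digit (captured); then zero or more of a digit, then the literal 'fc9' (non-capturing group).
Because there's exactly one group, `findall` drops the full match and keeps group 1 from each hit.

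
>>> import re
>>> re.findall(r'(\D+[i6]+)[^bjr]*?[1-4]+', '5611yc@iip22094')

['yc@ii']

The pattern matches one or more of a non-digit, then one or more of one of [i6] (captured); then zero or more of any character except [bjr] (lazy), then one or more of a character in [1-4].
Scanning left to right: at [4:12] match 'yc@iip22', group 1 = 'yc@ii'.
With a single group, `findall` returns only what that group captured — 1 item.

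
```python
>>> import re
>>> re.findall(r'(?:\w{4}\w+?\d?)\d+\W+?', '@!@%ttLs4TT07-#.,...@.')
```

['ttLs4TT07-']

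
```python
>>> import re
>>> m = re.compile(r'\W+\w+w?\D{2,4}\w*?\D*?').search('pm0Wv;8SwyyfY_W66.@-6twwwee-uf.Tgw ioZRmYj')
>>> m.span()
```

Pattern: one or more of a non-word character; then one or more of a word character; then optionally a literal 'w', then 2 to 4 of a non-digit; then zero or more of a word character (lazy), then zero or more of a non-digit (lazy).
`search` walks the string left to right and returns the first match it finds.
The match spans [5:20] → ';8SwyyfY_W66.@-'.

(5, 20)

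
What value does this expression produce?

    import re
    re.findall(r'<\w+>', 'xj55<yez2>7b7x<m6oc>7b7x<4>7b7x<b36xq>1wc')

['<yez2>', '<m6oc>', '<4>', '<b36xq>']

Since nothing is captured, `findall` lists the 4 matched substrings directly.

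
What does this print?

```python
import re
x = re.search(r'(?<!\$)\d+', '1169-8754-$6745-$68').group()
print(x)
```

`(?!…)`/`(?<!…)` only lets a position through if the neighbouring text does NOT match; no characters are consumed.
`search` walks the string left to right and returns the first match it finds.
The match spans [0:4] → '1169'.

1169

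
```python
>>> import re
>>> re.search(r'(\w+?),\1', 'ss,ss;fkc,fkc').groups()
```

('ss',)

A backreference is literal: `\1` must see the identical characters the first group matched.
`re.search` scans for the first position where the pattern succeeds.
The match spans [0:5] → 'ss,ss'.
Captured: group 1 = 'ss'.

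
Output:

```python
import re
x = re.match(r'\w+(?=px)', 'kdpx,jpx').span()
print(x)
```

(0, 2)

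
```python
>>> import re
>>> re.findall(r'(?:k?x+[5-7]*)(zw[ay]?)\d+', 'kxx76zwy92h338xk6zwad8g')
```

['zwy']

The pattern matches optionally a literal 'k', then one or more of the literal 'x', then zero or more of a character in [5-7] (non-capturing group); then the literal 'zw', then optionally one of [ay] (captured); then one or more of a digit.
Matches: at [0:10] match 'kxx76zwy92', group 1 = 'zwy'.
Because there's exactly one group, `findall` drops the full match and keeps group 1 from the one hit.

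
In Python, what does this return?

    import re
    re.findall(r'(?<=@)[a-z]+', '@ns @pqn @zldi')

['ns', 'pqn', 'zldi']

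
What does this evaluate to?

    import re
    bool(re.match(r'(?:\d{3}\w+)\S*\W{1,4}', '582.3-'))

False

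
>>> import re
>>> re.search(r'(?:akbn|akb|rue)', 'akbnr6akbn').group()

Branches in `(...|...)` are attempted left-to-right; the first branch that allows the whole pattern to succeed is taken.
Unlike `match`, `search` isn't anchored — it looks for the pattern anywhere in the string.
The match spans [0:4] → 'akbn'.

'akbn'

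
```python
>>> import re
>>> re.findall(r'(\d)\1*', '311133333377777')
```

The backreference `\1` re-matches whatever the first group consumed, character for character.
Scanning left to right: at [0:1] match '3', group 1 = '3'; at [1:4] match '111', group 1 = '1'; at [4:10] match '333333', group 1 = '3'; at [10:15] match '77777', group 1 = '7'.
Because there's exactly one group, `findall` drops the full match and keeps group 1 from each hit.

['3', '1', '3', '7']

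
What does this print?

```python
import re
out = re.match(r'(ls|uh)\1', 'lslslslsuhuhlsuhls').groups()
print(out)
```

('ls',)

After group 1 captures some text, `\1` only succeeds where that same text appears again.
`re.match` won't scan ahead — the pattern has to work from the very first character.
The match spans [0:4] → 'lsls'.
Captured: group 1 = 'ls'.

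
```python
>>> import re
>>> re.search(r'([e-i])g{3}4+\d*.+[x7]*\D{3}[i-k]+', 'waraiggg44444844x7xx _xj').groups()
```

Pattern: a character in [e-i] (captured); then exactly 3 of the literal 'g', then one or more of the literal '4'; then zero or more of a digit, then one or more of any character; then zero or more of one of [x7], then exactly 3 of a non-digit, then one or more of a character in [i-k].
`re.search` scans for the first position where the pattern succeeds.
The match spans [4:24] → 'iggg44444844x7xx _xj'.
Captured: group 1 = 'i'.

('i',)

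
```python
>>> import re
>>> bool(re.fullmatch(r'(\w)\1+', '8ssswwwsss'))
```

After group 1 captures some text, `\1` only succeeds where that same text appears again.
`fullmatch` succeeds only if the pattern covers the string from start to end.
Here there's no way to consume every character, so the call returns None, and `bool(None)` is False.

False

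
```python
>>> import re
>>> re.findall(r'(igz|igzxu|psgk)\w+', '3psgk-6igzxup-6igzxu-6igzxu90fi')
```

Alternation tries branches left to right and keeps the first one that lets the overall match succeed at that position.
`findall` collects group 1 from each match (3 total).

['igz', 'igz', 'igz']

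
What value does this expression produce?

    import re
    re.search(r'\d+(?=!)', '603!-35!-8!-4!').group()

'603'

Lookahead/lookbehind check context without consuming it, so the matched span excludes the asserted characters.
The match spans [0:3] → '603'.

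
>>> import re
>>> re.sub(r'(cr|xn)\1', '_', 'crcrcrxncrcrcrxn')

'_crxn_crxn'

`\1` has to match the exact text group 1 already captured.
`sub` substitutes '_' at each match site.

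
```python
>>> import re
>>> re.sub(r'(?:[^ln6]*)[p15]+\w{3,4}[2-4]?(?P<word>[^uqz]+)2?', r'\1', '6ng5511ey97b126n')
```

'6nb126n'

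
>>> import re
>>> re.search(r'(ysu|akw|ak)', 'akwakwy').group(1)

'akw'

Branches in `(...|...)` are attempted left-to-right; the first branch that allows the whole pattern to succeed is taken.
`re.search` tries every starting position until one works.
The match spans [0:3] → 'akw'.
Captured: group 1 = 'akw'.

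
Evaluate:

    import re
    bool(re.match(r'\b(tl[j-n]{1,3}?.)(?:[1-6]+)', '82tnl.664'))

The pattern matches a word boundary (`\b`, zero-width); then the literal 'tl', then 1 to 3 of a character in [j-n] (lazy), then any character (captured); then one or more of a character in [1-6] (non-capturing group).
`re.match` won't scan ahead — the pattern has to work from the very first character.
Here the string doesn't start with a match, so the call returns None, and `bool(None)` is False.

False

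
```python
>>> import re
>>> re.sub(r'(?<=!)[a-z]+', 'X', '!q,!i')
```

'!X,!X'

Lookahead/lookbehind check context without consuming it, so the matched span excludes the asserted characters.
Matches: at [1:2] → 'q'; at [4:5] → 'i'.
Each match is replaced by 'X'.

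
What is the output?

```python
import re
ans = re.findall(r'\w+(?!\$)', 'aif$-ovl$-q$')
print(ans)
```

The negative lookahead/lookbehind blocks any match where the forbidden context is present.
Scanning left to right: at [0:2] → 'ai'; at [5:7] → 'ov'.
Since nothing is captured, `findall` lists the 2 matched substrings directly.

['ai', 'ov']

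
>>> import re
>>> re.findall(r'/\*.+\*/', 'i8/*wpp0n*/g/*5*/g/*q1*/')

`findall` yields the raw match text (1 of them) because the pattern has no groups.

['/*wpp0n*/g/*5*/g/*q1*/']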